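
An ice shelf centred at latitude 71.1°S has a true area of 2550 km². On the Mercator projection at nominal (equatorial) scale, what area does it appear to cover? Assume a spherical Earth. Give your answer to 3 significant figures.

24300 km²

Mercator is conformal, so the point scale is isotropic: h = k = sec φ = 1/cos φ.
Areal scale = k² = sec²φ = 1/cos²(71.1°) = 1/0.3239² = 9.531.
Apparent area = 2550 × 9.531 ≈ 24300 km².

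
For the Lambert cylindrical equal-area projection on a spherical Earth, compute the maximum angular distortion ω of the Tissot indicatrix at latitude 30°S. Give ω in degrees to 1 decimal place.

The Lambert cylindrical equal-area projection is the cylindrical equal-area projection with its standard parallel at the equator (φ₀ = 0). Cylindrical equal-area (φ₀ = 0°): h = cos φ / cos 0° along meridians, k = cos 0° / cos φ along parallels; h·k = 1.
At 30°: h = 0.8660, k = 1.155; principal scales a = 1.155, b = 0.8660.
sin(ω/2) = (a − b)/(a + b) = 0.2887/2.021 = 0.1429, so ω = 2 arcsin(0.1429) ≈ 16.4°.

16.4°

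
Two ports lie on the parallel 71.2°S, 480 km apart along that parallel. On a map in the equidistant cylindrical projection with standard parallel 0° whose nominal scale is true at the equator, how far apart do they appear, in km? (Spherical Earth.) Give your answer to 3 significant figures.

1490 km

Plate carrée maps x = Rλ, y = Rφ. The meridian scale is h = 1 and the parallel scale is k = 1/cos φ = sec φ.
Along the parallel, k = sec 71.2° = 1/0.3223 = 3.103.
Map distance = 480 × 3.103 ≈ 1490 km.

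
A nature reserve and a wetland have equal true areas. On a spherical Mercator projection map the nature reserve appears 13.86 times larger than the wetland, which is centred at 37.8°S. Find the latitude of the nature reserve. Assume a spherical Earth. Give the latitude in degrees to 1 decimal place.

77.7°

On Mercator, (apparent₁)/(apparent₂) = sec²φ₁ / sec²φ₂ when true areas are equal.
cos²φ₂ / cos²φ₁ = 13.86  ⇒  cos φ₁ = cos 37.8° / √13.86 = 0.7902/3.723 = 0.2122.
φ₁ = arccos(0.2122) ≈ 77.7°.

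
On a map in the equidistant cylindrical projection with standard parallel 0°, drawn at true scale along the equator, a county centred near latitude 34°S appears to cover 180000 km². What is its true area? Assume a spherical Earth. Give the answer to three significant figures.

Plate carrée maps x = Rλ, y = Rφ. The meridian scale is h = 1 and the parallel scale is k = 1/cos φ = sec φ.
Areal scale = h·k = 1 × sec φ; at 34°, h = 1.000, k = 1.206, so h·k = 1.206.
True area = apparent / (areal scale) = 180000 / 1.206 ≈ 149000 km².

149000 km²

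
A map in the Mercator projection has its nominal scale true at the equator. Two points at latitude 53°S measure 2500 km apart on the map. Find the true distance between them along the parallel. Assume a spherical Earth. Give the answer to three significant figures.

1500 km

The Mercator projection is conformal; its linear scale factor is the same in every direction and equals sec φ = 1/cos φ.
Along the parallel at 53°, map distances are exaggerated by k = sec 53° = 1.662.
True distance = 2500 / 1.662 = 2500 × cos 53° ≈ 1500 km.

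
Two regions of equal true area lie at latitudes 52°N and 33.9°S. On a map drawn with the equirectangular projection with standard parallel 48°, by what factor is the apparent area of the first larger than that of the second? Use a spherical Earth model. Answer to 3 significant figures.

In the equirectangular projection with standard parallel φ₀ = 48° (x = Rλ cos φ₀, y = Rφ), meridians are true-scale (h = 1) and the parallel scale is k = cos φ₀ / cos φ.
Areal scale at 52°: h·k = 1.000 × 1.087 = 1.087.
Areal scale at 33.9°: h·k = 1.000 × 0.8062 = 0.8062.
Ratio = 1.087/0.8062 ≈ 1.35.

1.35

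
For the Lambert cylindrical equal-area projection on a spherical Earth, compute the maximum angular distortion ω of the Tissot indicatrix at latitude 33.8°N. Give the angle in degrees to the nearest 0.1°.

21.1°

The Lambert cylindrical equal-area projection is the cylindrical equal-area projection with its standard parallel at the equator (φ₀ = 0). For cylindrical equal-area with standard parallel φ₀, h = cos φ / cos φ₀ and k = cos φ₀ / cos φ, so h·k = 1.
At 33.8°: h = 0.8310, k = 1.203; principal scales a = 1.203, b = 0.8310.
sin(ω/2) = (a − b)/(a + b) = 0.3724/2.034 = 0.1831, so ω = 2 arcsin(0.1831) ≈ 21.1°.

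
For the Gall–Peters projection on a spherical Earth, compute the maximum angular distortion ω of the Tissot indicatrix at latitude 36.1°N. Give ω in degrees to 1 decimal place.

The Gall–Peters projection is cylindrical equal-area with φ₀ = 45°. Cylindrical equal-area (φ₀ = 45°): h = cos φ / cos 45° along meridians, k = cos 45° / cos φ along parallels; h·k = 1.
At 36.1°: h = 1.143, k = 0.8751; principal scales a = 1.143, b = 0.8751.
sin(ω/2) = (a − b)/(a + b) = 0.2675/2.018 = 0.1326, so ω = 2 arcsin(0.1326) ≈ 15.2°.

15.2°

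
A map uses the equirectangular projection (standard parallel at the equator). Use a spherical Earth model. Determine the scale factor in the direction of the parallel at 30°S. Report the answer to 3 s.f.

1.15

Plate carrée maps x = Rλ, y = Rφ. The meridian scale is h = 1 and the parallel scale is k = 1/cos φ = sec φ.
k = 1/cos 30° = 1/0.8660 = 1.155.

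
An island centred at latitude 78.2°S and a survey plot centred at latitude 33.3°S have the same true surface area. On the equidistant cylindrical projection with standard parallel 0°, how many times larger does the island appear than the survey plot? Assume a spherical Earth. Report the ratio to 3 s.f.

Plate carrée maps x = Rλ, y = Rφ. The meridian scale is h = 1 and the parallel scale is k = 1/cos φ = sec φ.
Areal scale at 78.2°: h·k = 1.000 × 4.890 = 4.890.
Areal scale at 33.3°: h·k = 1.000 × 1.196 = 1.196.
Ratio = 4.890/1.196 ≈ 4.09.

4.09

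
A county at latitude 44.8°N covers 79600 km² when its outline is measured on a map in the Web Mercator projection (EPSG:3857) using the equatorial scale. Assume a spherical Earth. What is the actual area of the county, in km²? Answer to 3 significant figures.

40100 km²

The Mercator projection is conformal; its linear scale factor is the same in every direction and equals sec φ = 1/cos φ.
Areal scale = k² = sec²φ = 1/cos²(44.8°) = 1/0.7096² = 1.986.
True area = apparent / (areal scale) = 79600 / 1.986 ≈ 40100 km².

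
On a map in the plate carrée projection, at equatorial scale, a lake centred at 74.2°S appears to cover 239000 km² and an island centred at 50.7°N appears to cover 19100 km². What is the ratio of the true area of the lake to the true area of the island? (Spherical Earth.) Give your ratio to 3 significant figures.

5.38

On the plate carrée, areal scale = h·k = 1 × sec φ, so true area = apparent × cos φ.
True area of lake: 239000 × cos(74.2°) = 239000 × 0.2723 = 65070 km².
True area of island: 19100 × cos(50.7°) = 19100 × 0.6334 = 12100 km².
Ratio = 65070 / 12100 ≈ 5.38.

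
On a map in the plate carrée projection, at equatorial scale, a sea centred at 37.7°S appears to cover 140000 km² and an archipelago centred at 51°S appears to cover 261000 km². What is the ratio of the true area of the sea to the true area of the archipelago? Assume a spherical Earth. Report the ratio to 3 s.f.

On the plate carrée, areal scale = h·k = 1 × sec φ, so true area = apparent × cos φ.
True area of sea: 140000 × cos(37.7°) = 140000 × 0.7912 = 110800 km².
True area of archipelago: 261000 × cos(51°) = 261000 × 0.6293 = 164300 km².
Ratio = 110800 / 164300 ≈ 0.674.

0.674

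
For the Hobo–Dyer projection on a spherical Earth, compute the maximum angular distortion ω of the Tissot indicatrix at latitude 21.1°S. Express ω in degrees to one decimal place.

18.5°

Hobo–Dyer is a cylindrical equal-area projection with standard parallels at ±37.5°. A cylindrical equal-area projection with standard parallel φ₀ has meridian scale h = cos φ / cos φ₀ and parallel scale k = cos φ₀ / cos φ (so areas are preserved, h·k = 1).
At 21.1°: h = 1.176, k = 0.8504; principal scales a = 1.176, b = 0.8504.
sin(ω/2) = (a − b)/(a + b) = 0.3256/2.026 = 0.1607, so ω = 2 arcsin(0.1607) ≈ 18.5°.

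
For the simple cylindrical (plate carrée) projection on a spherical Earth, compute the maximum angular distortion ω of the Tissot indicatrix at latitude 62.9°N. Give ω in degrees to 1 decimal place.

For the equirectangular projection with φ₀ = 0 (plate carrée), h = 1 along meridians and k = sec φ along parallels.
At 62.9°: h = 1.000, k = 2.195; principal scales a = 2.195, b = 1.000.
sin(ω/2) = (a − b)/(a + b) = 1.195/3.195 = 0.3741, so ω = 2 arcsin(0.3741) ≈ 43.9°.

43.9°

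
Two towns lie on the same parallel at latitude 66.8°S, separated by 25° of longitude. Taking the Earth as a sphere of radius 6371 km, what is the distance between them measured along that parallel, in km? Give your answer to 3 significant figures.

Arc length along a parallel = R cos φ · Δλ (with Δλ in radians).
= 6371 × cos 66.8° × (25° × π/180) = 6371 × 0.3939 × 0.4363 ≈ 1100 km.

1100 km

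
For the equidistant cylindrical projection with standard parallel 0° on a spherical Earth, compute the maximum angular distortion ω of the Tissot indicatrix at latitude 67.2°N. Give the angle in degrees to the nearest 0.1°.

52.4°

For the equirectangular projection with φ₀ = 0 (plate carrée), h = 1 along meridians and k = sec φ along parallels.
At 67.2°: h = 1.000, k = 2.581; principal scales a = 2.581, b = 1.000.
sin(ω/2) = (a − b)/(a + b) = 1.581/3.581 = 0.4414, so ω = 2 arcsin(0.4414) ≈ 52.4°.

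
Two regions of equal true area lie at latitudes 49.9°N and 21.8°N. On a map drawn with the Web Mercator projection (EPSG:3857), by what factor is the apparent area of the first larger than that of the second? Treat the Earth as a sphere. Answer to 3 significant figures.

2.08

Mercator is conformal with k = sec φ, so areal scale = k² = sec²φ.
At 49.9°: sec²(49.9°) = 1/0.6441² = 2.410.
At 21.8°: sec²(21.8°) = 1/0.9285² = 1.160.
Ratio = 2.410/1.160 = cos²(21.8°)/cos²(49.9°) ≈ 2.08.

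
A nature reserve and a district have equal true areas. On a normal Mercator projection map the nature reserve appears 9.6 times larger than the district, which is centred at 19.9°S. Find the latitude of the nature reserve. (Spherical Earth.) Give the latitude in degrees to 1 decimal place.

For equal true areas on Mercator, apparent areas scale as sec²φ, so the ratio is cos²φ₂ / cos²φ₁.
cos²φ₂ / cos²φ₁ = 9.6  ⇒  cos φ₁ = cos 19.9° / √9.6 = 0.9403/3.098 = 0.3035.
φ₁ = arccos(0.3035) ≈ 72.3°.

72.3°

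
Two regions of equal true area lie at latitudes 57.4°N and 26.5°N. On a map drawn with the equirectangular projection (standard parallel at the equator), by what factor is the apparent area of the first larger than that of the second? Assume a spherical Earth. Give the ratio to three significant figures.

Plate carrée maps x = Rλ, y = Rφ. The meridian scale is h = 1 and the parallel scale is k = 1/cos φ = sec φ.
Areal scale at 57.4°: h·k = 1.000 × 1.856 = 1.856.
Areal scale at 26.5°: h·k = 1.000 × 1.117 = 1.117.
Ratio = 1.856/1.117 ≈ 1.66.

1.66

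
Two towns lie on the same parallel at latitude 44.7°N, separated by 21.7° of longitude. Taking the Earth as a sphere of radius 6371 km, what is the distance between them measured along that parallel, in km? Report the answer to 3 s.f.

1720 km

Arc length along a parallel = R cos φ · Δλ (with Δλ in radians).
= 6371 × cos 44.7° × (21.7° × π/180) = 6371 × 0.7108 × 0.3787 ≈ 1720 km.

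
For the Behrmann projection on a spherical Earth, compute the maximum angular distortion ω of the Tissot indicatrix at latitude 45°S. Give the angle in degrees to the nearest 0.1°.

The Behrmann projection is cylindrical equal-area with φ₀ = 30°. Cylindrical equal-area (φ₀ = 30°): h = cos φ / cos 30° along meridians, k = cos 30° / cos φ along parallels; h·k = 1.
At 45°: h = 0.8165, k = 1.225; principal scales a = 1.225, b = 0.8165.
sin(ω/2) = (a − b)/(a + b) = 0.4082/2.041 = 0.2000, so ω = 2 arcsin(0.2000) ≈ 23.1°.

23.1°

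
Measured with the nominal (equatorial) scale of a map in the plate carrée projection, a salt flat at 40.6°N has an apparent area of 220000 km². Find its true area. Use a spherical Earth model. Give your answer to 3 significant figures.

For the equirectangular projection with φ₀ = 0 (plate carrée), h = 1 along meridians and k = sec φ along parallels.
Areal scale = h·k = 1 × sec φ; at 40.6°, h = 1.000, k = 1.317, so h·k = 1.317.
True area = apparent / (areal scale) = 220000 / 1.317 ≈ 167000 km².

167000 km²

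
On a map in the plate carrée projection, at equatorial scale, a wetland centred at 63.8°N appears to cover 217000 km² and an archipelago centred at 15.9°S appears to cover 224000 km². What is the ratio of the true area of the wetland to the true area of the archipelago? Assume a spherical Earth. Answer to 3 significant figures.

0.445

On the plate carrée, areal scale = h·k = 1 × sec φ, so true area = apparent × cos φ.
True area of wetland: 217000 × cos(63.8°) = 217000 × 0.4415 = 95810 km².
True area of archipelago: 224000 × cos(15.9°) = 224000 × 0.9617 = 215400 km².
Ratio = 95810 / 215400 ≈ 0.445.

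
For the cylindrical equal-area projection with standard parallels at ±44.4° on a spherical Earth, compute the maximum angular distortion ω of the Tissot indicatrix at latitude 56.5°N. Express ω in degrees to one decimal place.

29.3°

Cylindrical equal-area (φ₀ = 44.4°): h = cos φ / cos 44.4° along meridians, k = cos 44.4° / cos φ along parallels; h·k = 1.
At 56.5°: h = 0.7725, k = 1.294; principal scales a = 1.294, b = 0.7725.
sin(ω/2) = (a − b)/(a + b) = 0.5220/2.067 = 0.2525, so ω = 2 arcsin(0.2525) ≈ 29.3°.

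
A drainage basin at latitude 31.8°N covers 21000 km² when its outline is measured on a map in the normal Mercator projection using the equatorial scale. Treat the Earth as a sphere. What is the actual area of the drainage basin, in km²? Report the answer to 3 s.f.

15200 km²

For Mercator, h = k = sec φ (a conformal cylindrical projection has a single point scale, 1/cos φ).
Areal scale = k² = sec²φ = 1/cos²(31.8°) = 1/0.8499² = 1.384.
True area = apparent / (areal scale) = 21000 / 1.384 ≈ 15200 km².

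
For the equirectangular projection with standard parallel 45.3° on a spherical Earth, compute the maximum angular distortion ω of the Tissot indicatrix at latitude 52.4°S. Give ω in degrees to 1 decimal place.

8.1°

In the equirectangular projection with standard parallel φ₀ = 45.3° (x = Rλ cos φ₀, y = Rφ), meridians are true-scale (h = 1) and the parallel scale is k = cos φ₀ / cos φ.
At 52.4°: h = 1.000, k = 1.153; principal scales a = 1.153, b = 1.000.
sin(ω/2) = (a − b)/(a + b) = 0.1528/2.153 = 0.07099, so ω = 2 arcsin(0.07099) ≈ 8.1°.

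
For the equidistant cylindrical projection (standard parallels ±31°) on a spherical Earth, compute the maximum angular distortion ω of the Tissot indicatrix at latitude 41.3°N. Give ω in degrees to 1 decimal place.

With standard parallel φ₀ = 31°, the equirectangular projection gives x = Rλ cos φ₀, y = Rφ, so h = 1 and k = cos 31° / cos φ.
At 41.3°: h = 1.000, k = 1.141; principal scales a = 1.141, b = 1.000.
sin(ω/2) = (a − b)/(a + b) = 0.1410/2.141 = 0.06584, so ω = 2 arcsin(0.06584) ≈ 7.6°.

7.6°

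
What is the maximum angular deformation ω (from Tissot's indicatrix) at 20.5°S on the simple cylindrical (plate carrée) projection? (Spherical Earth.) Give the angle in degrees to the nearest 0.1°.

Plate carrée maps x = Rλ, y = Rφ. The meridian scale is h = 1 and the parallel scale is k = 1/cos φ = sec φ.
At 20.5°: h = 1.000, k = 1.068; principal scales a = 1.068, b = 1.000.
sin(ω/2) = (a − b)/(a + b) = 0.06761/2.068 = 0.03270, so ω = 2 arcsin(0.03270) ≈ 3.7°.

3.7°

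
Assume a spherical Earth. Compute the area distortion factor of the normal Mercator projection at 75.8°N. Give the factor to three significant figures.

16.6

The Mercator projection is conformal; its linear scale factor is the same in every direction and equals sec φ = 1/cos φ.
Areal scale = k² = sec²φ = 1/cos²(75.8°) = 1/0.2453² = 16.62.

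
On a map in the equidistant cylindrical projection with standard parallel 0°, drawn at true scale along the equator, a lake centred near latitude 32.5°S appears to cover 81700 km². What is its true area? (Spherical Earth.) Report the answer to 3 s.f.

68900 km²

For the equirectangular projection with φ₀ = 0 (plate carrée), h = 1 along meridians and k = sec φ along parallels.
Areal scale = h·k = 1 × sec φ; at 32.5°, h = 1.000, k = 1.186, so h·k = 1.186.
True area = apparent / (areal scale) = 81700 / 1.186 ≈ 68900 km².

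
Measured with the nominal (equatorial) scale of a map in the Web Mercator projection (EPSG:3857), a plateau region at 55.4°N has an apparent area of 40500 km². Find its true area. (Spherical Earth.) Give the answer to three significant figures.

13100 km²

For Mercator, h = k = sec φ (a conformal cylindrical projection has a single point scale, 1/cos φ).
Areal scale = k² = sec²φ = 1/cos²(55.4°) = 1/0.5678² = 3.101.
True area = apparent / (areal scale) = 40500 / 3.101 ≈ 13100 km².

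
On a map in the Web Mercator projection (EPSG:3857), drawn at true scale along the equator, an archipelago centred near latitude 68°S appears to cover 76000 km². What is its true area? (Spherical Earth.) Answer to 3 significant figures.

10700 km²

The Mercator projection is conformal; its linear scale factor is the same in every direction and equals sec φ = 1/cos φ.
Areal scale = k² = sec²φ = 1/cos²(68°) = 1/0.3746² = 7.126.
True area = apparent / (areal scale) = 76000 / 7.126 ≈ 10700 km².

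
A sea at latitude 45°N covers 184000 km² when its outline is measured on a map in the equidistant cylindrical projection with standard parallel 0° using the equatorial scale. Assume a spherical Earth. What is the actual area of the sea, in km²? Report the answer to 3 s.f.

In the plate carrée (x = Rλ, y = Rφ), meridians are true-scale (h = 1) and parallels are stretched by k = sec φ.
Areal scale = h·k = 1 × sec φ; at 45°, h = 1.000, k = 1.414, so h·k = 1.414.
True area = apparent / (areal scale) = 184000 / 1.414 ≈ 130000 km².

130000 km²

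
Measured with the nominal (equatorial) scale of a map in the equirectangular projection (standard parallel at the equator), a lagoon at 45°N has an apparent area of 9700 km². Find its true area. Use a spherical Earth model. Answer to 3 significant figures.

6860 km²

For the equirectangular projection with φ₀ = 0 (plate carrée), h = 1 along meridians and k = sec φ along parallels.
Areal scale = h·k = 1 × sec φ; at 45°, h = 1.000, k = 1.414, so h·k = 1.414.
True area = apparent / (areal scale) = 9700 / 1.414 ≈ 6860 km².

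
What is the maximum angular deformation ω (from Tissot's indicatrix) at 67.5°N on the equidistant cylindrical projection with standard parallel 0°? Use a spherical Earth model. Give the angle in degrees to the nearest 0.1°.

For the equirectangular projection with φ₀ = 0 (plate carrée), h = 1 along meridians and k = sec φ along parallels.
At 67.5°: h = 1.000, k = 2.613; principal scales a = 2.613, b = 1.000.
sin(ω/2) = (a − b)/(a + b) = 1.613/3.613 = 0.4465, so ω = 2 arcsin(0.4465) ≈ 53.0°.

53.0°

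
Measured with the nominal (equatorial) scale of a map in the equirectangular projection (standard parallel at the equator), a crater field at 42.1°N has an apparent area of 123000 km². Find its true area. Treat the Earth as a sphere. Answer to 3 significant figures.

91300 km²

Plate carrée maps x = Rλ, y = Rφ. The meridian scale is h = 1 and the parallel scale is k = 1/cos φ = sec φ.
Areal scale = h·k = 1 × sec φ; at 42.1°, h = 1.000, k = 1.348, so h·k = 1.348.
True area = apparent / (areal scale) = 123000 / 1.348 ≈ 91300 km².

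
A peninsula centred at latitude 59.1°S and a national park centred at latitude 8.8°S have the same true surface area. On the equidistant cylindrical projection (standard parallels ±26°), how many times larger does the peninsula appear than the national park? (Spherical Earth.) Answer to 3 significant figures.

1.92

With standard parallel φ₀ = 26°, the equirectangular projection gives x = Rλ cos φ₀, y = Rφ, so h = 1 and k = cos 26° / cos φ.
Areal scale at 59.1°: h·k = 1.000 × 1.750 = 1.750.
Areal scale at 8.8°: h·k = 1.000 × 0.9095 = 0.9095.
Ratio = 1.750/0.9095 ≈ 1.92.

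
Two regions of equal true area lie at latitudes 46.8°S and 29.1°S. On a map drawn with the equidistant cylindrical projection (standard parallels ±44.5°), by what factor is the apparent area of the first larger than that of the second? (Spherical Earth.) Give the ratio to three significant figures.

In the equirectangular projection with standard parallel φ₀ = 44.5° (x = Rλ cos φ₀, y = Rφ), meridians are true-scale (h = 1) and the parallel scale is k = cos φ₀ / cos φ.
Areal scale at 46.8°: h·k = 1.000 × 1.042 = 1.042.
Areal scale at 29.1°: h·k = 1.000 × 0.8163 = 0.8163.
Ratio = 1.042/0.8163 ≈ 1.28.

1.28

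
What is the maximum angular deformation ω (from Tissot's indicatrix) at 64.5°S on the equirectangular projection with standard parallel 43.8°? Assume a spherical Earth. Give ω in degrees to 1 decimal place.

29.3°

The equidistant cylindrical projection with φ₀ = 43.8° has h = 1 (meridians true) and k = cos φ₀ / cos φ along parallels.
At 64.5°: h = 1.000, k = 1.677; principal scales a = 1.677, b = 1.000.
sin(ω/2) = (a − b)/(a + b) = 0.6765/2.677 = 0.2528, so ω = 2 arcsin(0.2528) ≈ 29.3°.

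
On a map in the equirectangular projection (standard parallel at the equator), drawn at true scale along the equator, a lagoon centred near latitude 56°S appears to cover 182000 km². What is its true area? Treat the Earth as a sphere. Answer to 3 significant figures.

In the plate carrée (x = Rλ, y = Rφ), meridians are true-scale (h = 1) and parallels are stretched by k = sec φ.
Areal scale = h·k = 1 × sec φ; at 56°, h = 1.000, k = 1.788, so h·k = 1.788.
True area = apparent / (areal scale) = 182000 / 1.788 ≈ 102000 km².

102000 km²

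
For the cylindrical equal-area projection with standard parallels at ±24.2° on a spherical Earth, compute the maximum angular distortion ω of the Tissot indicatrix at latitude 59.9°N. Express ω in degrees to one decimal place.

64.8°

A cylindrical equal-area projection with standard parallel φ₀ has meridian scale h = cos φ / cos φ₀ and parallel scale k = cos φ₀ / cos φ (so areas are preserved, h·k = 1).
At 59.9°: h = 0.5498, k = 1.819; principal scales a = 1.819, b = 0.5498.
sin(ω/2) = (a − b)/(a + b) = 1.269/2.369 = 0.5357, so ω = 2 arcsin(0.5357) ≈ 64.8°.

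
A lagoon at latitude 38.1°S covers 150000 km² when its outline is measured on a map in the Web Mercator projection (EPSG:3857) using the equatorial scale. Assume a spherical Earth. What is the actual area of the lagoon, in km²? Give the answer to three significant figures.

92900 km²

The Mercator projection is conformal; its linear scale factor is the same in every direction and equals sec φ = 1/cos φ.
Areal scale = k² = sec²φ = 1/cos²(38.1°) = 1/0.7869² = 1.615.
True area = apparent / (areal scale) = 150000 / 1.615 ≈ 92900 km².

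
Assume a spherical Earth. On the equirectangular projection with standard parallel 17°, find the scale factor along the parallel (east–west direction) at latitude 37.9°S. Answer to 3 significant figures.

1.21

In the equirectangular projection with standard parallel φ₀ = 17° (x = Rλ cos φ₀, y = Rφ), meridians are true-scale (h = 1) and the parallel scale is k = cos φ₀ / cos φ.
k = cos 17° / cos 37.9° = 0.9563/0.7891 = 1.212.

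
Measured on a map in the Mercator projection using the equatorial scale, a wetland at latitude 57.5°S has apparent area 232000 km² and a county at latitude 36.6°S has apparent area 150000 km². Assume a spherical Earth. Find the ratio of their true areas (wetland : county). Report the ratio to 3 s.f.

0.693

Mercator's areal exaggeration is sec²φ; hence true area = (apparent area) · cos²φ.
True area of wetland: 232000 × cos²(57.5°) = 232000 × 0.2887 = 66980 km².
True area of county: 150000 × cos²(36.6°) = 150000 × 0.6445 = 96680 km².
Ratio = 66980 / 96680 ≈ 0.693.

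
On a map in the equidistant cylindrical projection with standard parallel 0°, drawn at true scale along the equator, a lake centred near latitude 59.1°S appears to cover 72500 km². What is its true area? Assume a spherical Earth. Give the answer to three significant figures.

37200 km²

For the equirectangular projection with φ₀ = 0 (plate carrée), h = 1 along meridians and k = sec φ along parallels.
Areal scale = h·k = 1 × sec φ; at 59.1°, h = 1.000, k = 1.947, so h·k = 1.947.
True area = apparent / (areal scale) = 72500 / 1.947 ≈ 37200 km².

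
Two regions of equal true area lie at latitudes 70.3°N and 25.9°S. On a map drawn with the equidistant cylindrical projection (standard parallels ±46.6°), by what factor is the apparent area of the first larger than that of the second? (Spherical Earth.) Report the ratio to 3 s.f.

2.67

The equidistant cylindrical projection with φ₀ = 46.6° has h = 1 (meridians true) and k = cos φ₀ / cos φ along parallels.
Areal scale at 70.3°: h·k = 1.000 × 2.038 = 2.038.
Areal scale at 25.9°: h·k = 1.000 × 0.7638 = 0.7638.
Ratio = 2.038/0.7638 ≈ 2.67.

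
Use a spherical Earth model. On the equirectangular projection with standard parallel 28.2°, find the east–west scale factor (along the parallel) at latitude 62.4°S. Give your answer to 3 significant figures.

In the equirectangular projection with standard parallel φ₀ = 28.2° (x = Rλ cos φ₀, y = Rφ), meridians are true-scale (h = 1) and the parallel scale is k = cos φ₀ / cos φ.
k = cos 28.2° / cos 62.4° = 0.8813/0.4633 = 1.902.

1.90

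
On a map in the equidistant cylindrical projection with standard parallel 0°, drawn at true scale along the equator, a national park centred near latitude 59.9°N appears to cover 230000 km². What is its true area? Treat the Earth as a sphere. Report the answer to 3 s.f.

In the plate carrée (x = Rλ, y = Rφ), meridians are true-scale (h = 1) and parallels are stretched by k = sec φ.
Areal scale = h·k = 1 × sec φ; at 59.9°, h = 1.000, k = 1.994, so h·k = 1.994.
True area = apparent / (areal scale) = 230000 / 1.994 ≈ 115000 km².

115000 km²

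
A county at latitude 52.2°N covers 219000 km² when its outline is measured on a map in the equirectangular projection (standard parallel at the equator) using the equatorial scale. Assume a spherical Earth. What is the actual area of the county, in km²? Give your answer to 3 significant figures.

Plate carrée maps x = Rλ, y = Rφ. The meridian scale is h = 1 and the parallel scale is k = 1/cos φ = sec φ.
Areal scale = h·k = 1 × sec φ; at 52.2°, h = 1.000, k = 1.632, so h·k = 1.632.
True area = apparent / (areal scale) = 219000 / 1.632 ≈ 134000 km².

134000 km²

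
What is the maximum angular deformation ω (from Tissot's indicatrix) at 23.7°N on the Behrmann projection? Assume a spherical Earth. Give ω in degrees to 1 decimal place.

Behrmann is a cylindrical equal-area projection with standard parallels at ±30°. A cylindrical equal-area projection with standard parallel φ₀ has meridian scale h = cos φ / cos φ₀ and parallel scale k = cos φ₀ / cos φ (so areas are preserved, h·k = 1).
At 23.7°: h = 1.057, k = 0.9458; principal scales a = 1.057, b = 0.9458.
sin(ω/2) = (a − b)/(a + b) = 0.1115/2.003 = 0.05568, so ω = 2 arcsin(0.05568) ≈ 6.4°.

6.4°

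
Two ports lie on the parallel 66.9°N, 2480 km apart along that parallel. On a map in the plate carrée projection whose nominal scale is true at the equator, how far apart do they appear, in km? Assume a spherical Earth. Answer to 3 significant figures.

6320 km

For the equirectangular projection with φ₀ = 0 (plate carrée), h = 1 along meridians and k = sec φ along parallels.
Along the parallel, k = sec 66.9° = 1/0.3923 = 2.549.
Map distance = 2480 × 2.549 ≈ 6320 km.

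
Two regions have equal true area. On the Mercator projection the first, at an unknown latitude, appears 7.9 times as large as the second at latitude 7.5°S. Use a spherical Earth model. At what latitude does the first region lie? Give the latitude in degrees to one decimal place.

69.3°

For equal true areas on Mercator, apparent areas scale as sec²φ, so the ratio is cos²φ₂ / cos²φ₁.
cos²φ₂ / cos²φ₁ = 7.9  ⇒  cos φ₁ = cos 7.5° / √7.9 = 0.9914/2.811 = 0.3527.
φ₁ = arccos(0.3527) ≈ 69.3°.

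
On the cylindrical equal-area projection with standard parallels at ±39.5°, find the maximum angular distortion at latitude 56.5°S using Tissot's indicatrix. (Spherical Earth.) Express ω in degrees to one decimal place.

A cylindrical equal-area projection with standard parallel φ₀ has meridian scale h = cos φ / cos φ₀ and parallel scale k = cos φ₀ / cos φ (so areas are preserved, h·k = 1).
At 56.5°: h = 0.7153, k = 1.398; principal scales a = 1.398, b = 0.7153.
sin(ω/2) = (a − b)/(a + b) = 0.6827/2.113 = 0.3231, so ω = 2 arcsin(0.3231) ≈ 37.7°.

37.7°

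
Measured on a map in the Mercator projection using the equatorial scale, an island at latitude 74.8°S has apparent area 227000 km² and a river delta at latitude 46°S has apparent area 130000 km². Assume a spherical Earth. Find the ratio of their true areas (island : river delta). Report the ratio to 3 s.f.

Since Mercator area scale is 1/cos²φ, the true area equals the apparent area multiplied by cos²φ.
True area of island: 227000 × cos²(74.8°) = 227000 × 0.06874 = 15600 km².
True area of river delta: 130000 × cos²(46°) = 130000 × 0.4826 = 62730 km².
Ratio = 15600 / 62730 ≈ 0.249.

0.249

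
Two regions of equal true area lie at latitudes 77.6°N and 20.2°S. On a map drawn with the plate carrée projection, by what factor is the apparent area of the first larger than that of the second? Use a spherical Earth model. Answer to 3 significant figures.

Plate carrée maps x = Rλ, y = Rφ. The meridian scale is h = 1 and the parallel scale is k = 1/cos φ = sec φ.
Areal scale at 77.6°: h·k = 1.000 × 4.657 = 4.657.
Areal scale at 20.2°: h·k = 1.000 × 1.066 = 1.066.
Ratio = 4.657/1.066 ≈ 4.37.

4.37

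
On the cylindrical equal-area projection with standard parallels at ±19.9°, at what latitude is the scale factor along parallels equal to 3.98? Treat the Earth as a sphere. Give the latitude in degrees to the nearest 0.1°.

Cylindrical equal-area (φ₀ = 19.9°): h = cos φ / cos 19.9° along meridians, k = cos 19.9° / cos φ along parallels; h·k = 1.
k = cos φ₀ / cos φ = 3.98  ⇒  cos φ = cos 19.9° / 3.98 = 0.2363.
φ = arccos(0.2363) ≈ 76.3°.

76.3°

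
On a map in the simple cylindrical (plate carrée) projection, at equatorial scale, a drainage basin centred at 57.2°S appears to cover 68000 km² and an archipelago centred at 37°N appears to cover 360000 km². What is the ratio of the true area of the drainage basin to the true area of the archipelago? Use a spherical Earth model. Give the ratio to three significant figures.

On the plate carrée, areal scale = h·k = 1 × sec φ, so true area = apparent × cos φ.
True area of drainage basin: 68000 × cos(57.2°) = 68000 × 0.5417 = 36840 km².
True area of archipelago: 360000 × cos(37°) = 360000 × 0.7986 = 287500 km².
Ratio = 36840 / 287500 ≈ 0.128.

0.128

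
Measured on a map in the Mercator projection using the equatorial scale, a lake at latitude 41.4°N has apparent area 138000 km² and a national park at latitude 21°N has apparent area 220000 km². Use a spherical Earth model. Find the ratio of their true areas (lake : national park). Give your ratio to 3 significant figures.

0.405

Mercator's areal exaggeration is sec²φ; hence true area = (apparent area) · cos²φ.
True area of lake: 138000 × cos²(41.4°) = 138000 × 0.5627 = 77650 km².
True area of national park: 220000 × cos²(21°) = 220000 × 0.8716 = 191700 km².
Ratio = 77650 / 191700 ≈ 0.405.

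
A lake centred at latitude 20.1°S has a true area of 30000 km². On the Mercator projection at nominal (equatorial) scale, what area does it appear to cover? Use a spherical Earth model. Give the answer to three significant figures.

34000 km²

Mercator is conformal, so the point scale is isotropic: h = k = sec φ = 1/cos φ.
Areal scale = k² = sec²φ = 1/cos²(20.1°) = 1/0.9391² = 1.134.
Apparent area = 30000 × 1.134 ≈ 34000 km².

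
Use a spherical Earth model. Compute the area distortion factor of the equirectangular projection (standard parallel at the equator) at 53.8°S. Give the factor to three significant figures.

1.69

For the equirectangular projection with φ₀ = 0 (plate carrée), h = 1 along meridians and k = sec φ along parallels.
Areal scale = h·k = 1 × sec φ; at 53.8°, h = 1.000, k = 1.693, so h·k = 1.693.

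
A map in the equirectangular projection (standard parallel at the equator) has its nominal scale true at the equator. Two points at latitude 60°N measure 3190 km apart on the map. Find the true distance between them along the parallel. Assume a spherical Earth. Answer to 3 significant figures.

1600 km

In the plate carrée (x = Rλ, y = Rφ), meridians are true-scale (h = 1) and parallels are stretched by k = sec φ.
Along the parallel at 60°, map distances are exaggerated by k = sec 60° = 2.000.
True distance = 3190 / 2.000 = 3190 × cos 60° ≈ 1600 km.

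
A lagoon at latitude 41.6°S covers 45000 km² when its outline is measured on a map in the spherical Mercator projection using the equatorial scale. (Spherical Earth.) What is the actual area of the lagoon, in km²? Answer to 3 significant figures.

25200 km²

Mercator is conformal, so the point scale is isotropic: h = k = sec φ = 1/cos φ.
Areal scale = k² = sec²φ = 1/cos²(41.6°) = 1/0.7478² = 1.788.
True area = apparent / (areal scale) = 45000 / 1.788 ≈ 25200 km².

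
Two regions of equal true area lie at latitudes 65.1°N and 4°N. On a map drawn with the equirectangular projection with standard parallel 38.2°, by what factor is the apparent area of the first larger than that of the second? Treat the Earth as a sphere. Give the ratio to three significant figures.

2.37

The equidistant cylindrical projection with φ₀ = 38.2° has h = 1 (meridians true) and k = cos φ₀ / cos φ along parallels.
Areal scale at 65.1°: h·k = 1.000 × 1.866 = 1.866.
Areal scale at 4°: h·k = 1.000 × 0.7878 = 0.7878.
Ratio = 1.866/0.7878 ≈ 2.37.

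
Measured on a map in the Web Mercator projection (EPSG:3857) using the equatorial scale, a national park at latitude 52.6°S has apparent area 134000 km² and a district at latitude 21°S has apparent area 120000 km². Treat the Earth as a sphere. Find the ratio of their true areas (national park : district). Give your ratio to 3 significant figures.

0.473

Mercator's areal exaggeration is sec²φ; hence true area = (apparent area) · cos²φ.
True area of national park: 134000 × cos²(52.6°) = 134000 × 0.3689 = 49430 km².
True area of district: 120000 × cos²(21°) = 120000 × 0.8716 = 104600 km².
Ratio = 49430 / 104600 ≈ 0.473.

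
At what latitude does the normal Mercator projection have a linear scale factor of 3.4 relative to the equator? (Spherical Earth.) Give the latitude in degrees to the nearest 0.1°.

72.9°

Mercator scale is k = sec φ = 1/cos φ.
1/cos φ = 3.4  ⇒  cos φ = 0.2941  ⇒  φ = arccos(0.2941) ≈ 72.9°.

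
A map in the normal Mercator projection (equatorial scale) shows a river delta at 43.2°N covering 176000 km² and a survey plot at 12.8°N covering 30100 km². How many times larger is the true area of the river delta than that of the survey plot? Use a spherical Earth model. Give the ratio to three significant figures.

3.27

Since Mercator area scale is 1/cos²φ, the true area equals the apparent area multiplied by cos²φ.
True area of river delta: 176000 × cos²(43.2°) = 176000 × 0.5314 = 93530 km².
True area of survey plot: 30100 × cos²(12.8°) = 30100 × 0.9509 = 28620 km².
Ratio = 93530 / 28620 ≈ 3.27.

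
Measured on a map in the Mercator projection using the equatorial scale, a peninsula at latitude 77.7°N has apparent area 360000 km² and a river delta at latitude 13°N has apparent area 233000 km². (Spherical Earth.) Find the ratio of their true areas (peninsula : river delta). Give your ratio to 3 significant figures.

Mercator's areal exaggeration is sec²φ; hence true area = (apparent area) · cos²φ.
True area of peninsula: 360000 × cos²(77.7°) = 360000 × 0.04538 = 16340 km².
True area of river delta: 233000 × cos²(13°) = 233000 × 0.9494 = 221200 km².
Ratio = 16340 / 221200 ≈ 0.0739.

0.0739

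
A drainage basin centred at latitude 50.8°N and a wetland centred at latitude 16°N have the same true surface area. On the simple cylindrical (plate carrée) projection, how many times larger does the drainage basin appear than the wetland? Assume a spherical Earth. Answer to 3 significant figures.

For the equirectangular projection with φ₀ = 0 (plate carrée), h = 1 along meridians and k = sec φ along parallels.
Areal scale at 50.8°: h·k = 1.000 × 1.582 = 1.582.
Areal scale at 16°: h·k = 1.000 × 1.040 = 1.040.
Ratio = 1.582/1.040 ≈ 1.52.

1.52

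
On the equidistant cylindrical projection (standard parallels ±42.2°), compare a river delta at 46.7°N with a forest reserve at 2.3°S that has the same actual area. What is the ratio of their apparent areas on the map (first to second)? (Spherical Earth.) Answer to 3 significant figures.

The equidistant cylindrical projection with φ₀ = 42.2° has h = 1 (meridians true) and k = cos φ₀ / cos φ along parallels.
Areal scale at 46.7°: h·k = 1.000 × 1.080 = 1.080.
Areal scale at 2.3°: h·k = 1.000 × 0.7414 = 0.7414.
Ratio = 1.080/0.7414 ≈ 1.46.

1.46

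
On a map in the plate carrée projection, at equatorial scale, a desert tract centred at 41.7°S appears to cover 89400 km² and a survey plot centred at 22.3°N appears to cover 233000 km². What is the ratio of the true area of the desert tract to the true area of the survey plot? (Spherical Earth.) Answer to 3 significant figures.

0.310

On the plate carrée, areal scale = h·k = 1 × sec φ, so true area = apparent × cos φ.
True area of desert tract: 89400 × cos(41.7°) = 89400 × 0.7466 = 66750 km².
True area of survey plot: 233000 × cos(22.3°) = 233000 × 0.9252 = 215600 km².
Ratio = 66750 / 215600 ≈ 0.310.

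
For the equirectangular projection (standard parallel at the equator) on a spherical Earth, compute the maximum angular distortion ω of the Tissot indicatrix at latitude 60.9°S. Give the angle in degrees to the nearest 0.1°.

40.4°

For the equirectangular projection with φ₀ = 0 (plate carrée), h = 1 along meridians and k = sec φ along parallels.
At 60.9°: h = 1.000, k = 2.056; principal scales a = 2.056, b = 1.000.
sin(ω/2) = (a − b)/(a + b) = 1.056/3.056 = 0.3456, so ω = 2 arcsin(0.3456) ≈ 40.4°.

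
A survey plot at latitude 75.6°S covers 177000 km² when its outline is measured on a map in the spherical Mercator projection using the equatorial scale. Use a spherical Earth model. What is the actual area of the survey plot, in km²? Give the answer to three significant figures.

10900 km²

Mercator is conformal, so the point scale is isotropic: h = k = sec φ = 1/cos φ.
Areal scale = k² = sec²φ = 1/cos²(75.6°) = 1/0.2487² = 16.17.
True area = apparent / (areal scale) = 177000 / 16.17 ≈ 10900 km².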